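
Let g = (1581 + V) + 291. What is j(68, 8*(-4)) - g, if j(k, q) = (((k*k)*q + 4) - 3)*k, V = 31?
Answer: -10063659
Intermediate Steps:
j(k, q) = k*(1 + q*k²) (j(k, q) = ((k²*q + 4) - 3)*k = ((q*k² + 4) - 3)*k = ((4 + q*k²) - 3)*k = (1 + q*k²)*k = k*(1 + q*k²))
g = 1903 (g = (1581 + 31) + 291 = 1612 + 291 = 1903)
j(68, 8*(-4)) - g = (68 + (8*(-4))*68³) - 1*1903 = (68 - 32*314432) - 1903 = (68 - 10061824) - 1903 = -10061756 - 1903 = -10063659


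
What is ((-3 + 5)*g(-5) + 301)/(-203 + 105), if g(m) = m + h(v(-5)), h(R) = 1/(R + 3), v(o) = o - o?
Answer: -125/42 ≈ -2.9762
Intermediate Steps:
v(o) = 0
h(R) = 1/(3 + R)
g(m) = ⅓ + m (g(m) = m + 1/(3 + 0) = m + 1/3 = m + ⅓ = ⅓ + m)
((-3 + 5)*g(-5) + 301)/(-203 + 105) = ((-3 + 5)*(⅓ - 5) + 301)/(-203 + 105) = (2*(-14/3) + 301)/(-98) = (-28/3 + 301)*(-1/98) = (875/3)*(-1/98) = -125/42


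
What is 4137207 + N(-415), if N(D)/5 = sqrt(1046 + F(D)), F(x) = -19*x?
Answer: 4137207 + 5*sqrt(8931) ≈ 4.1377e+6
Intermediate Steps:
N(D) = 5*sqrt(1046 - 19*D)
4137207 + N(-415) = 4137207 + 5*sqrt(1046 - 19*(-415)) = 4137207 + 5*sqrt(1046 + 7885) = 4137207 + 5*sqrt(8931)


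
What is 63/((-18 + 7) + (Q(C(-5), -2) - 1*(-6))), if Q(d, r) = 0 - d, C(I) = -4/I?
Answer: -315/29 ≈ -10.862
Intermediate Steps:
Q(d, r) = -d
63/((-18 + 7) + (Q(C(-5), -2) - 1*(-6))) = 63/((-18 + 7) + (-(-4)/(-5) - 1*(-6))) = 63/(-11 + (-(-4)*(-1)/5 + 6)) = 63/(-11 + (-1*4/5 + 6)) = 63/(-11 + (-4/5 + 6)) = 63/(-11 + 26/5) = 63/(-29/5) = 63*(-5/29) = -315/29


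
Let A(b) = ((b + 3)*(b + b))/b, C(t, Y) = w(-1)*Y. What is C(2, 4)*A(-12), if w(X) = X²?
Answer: -72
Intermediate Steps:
C(t, Y) = Y (C(t, Y) = (-1)²*Y = 1*Y = Y)
A(b) = 6 + 2*b (A(b) = ((3 + b)*(2*b))/b = (2*b*(3 + b))/b = 6 + 2*b)
C(2, 4)*A(-12) = 4*(6 + 2*(-12)) = 4*(6 - 24) = 4*(-18) = -72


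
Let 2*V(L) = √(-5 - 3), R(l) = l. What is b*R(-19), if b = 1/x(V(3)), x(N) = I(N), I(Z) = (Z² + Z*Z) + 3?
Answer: 19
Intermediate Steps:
I(Z) = 3 + 2*Z² (I(Z) = (Z² + Z²) + 3 = 2*Z² + 3 = 3 + 2*Z²)
V(L) = I*√2 (V(L) = √(-5 - 3)/2 = √(-8)/2 = (2*I*√2)/2 = I*√2)
x(N) = 3 + 2*N²
b = -1 (b = 1/(3 + 2*(I*√2)²) = 1/(3 + 2*(-2)) = 1/(3 - 4) = 1/(-1) = -1)
b*R(-19) = -1*(-19) = 19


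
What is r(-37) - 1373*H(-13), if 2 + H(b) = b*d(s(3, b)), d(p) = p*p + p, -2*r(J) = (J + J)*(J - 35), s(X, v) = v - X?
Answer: 4283842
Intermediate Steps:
r(J) = -J*(-35 + J) (r(J) = -(J + J)*(J - 35)/2 = -2*J*(-35 + J)/2 = -J*(-35 + J))
d(p) = p + p² (d(p) = p² + p = p + p²)
H(b) = -2 + b*(-3 + b)*(-2 + b) (H(b) = -2 + b*((b - 1*3)*(1 + (b - 1*3))) = -2 + b*((b - 3)*(1 + (b - 3))) = -2 + b*((-3 + b)*(1 + (-3 + b))) = -2 + b*((-3 + b)*(-2 + b)) = -2 + b*(-3 + b)*(-2 + b))
r(-37) - 1373*H(-13) = -37*(35 - 1*(-37)) - 1373*(-2 - 13*(-3 - 13)*(-2 - 13)) = -37*(35 + 37) - 1373*(-2 - 13*(-16)*(-15)) = -37*72 - 1373*(-2 - 3120) = -2664 - 1373*(-3122) = -2664 + 4286506 = 4283842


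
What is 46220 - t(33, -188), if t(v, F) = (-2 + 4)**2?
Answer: 46216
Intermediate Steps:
t(v, F) = 4 (t(v, F) = 2**2 = 4)
46220 - t(33, -188) = 46220 - 1*4 = 46220 - 4 = 46216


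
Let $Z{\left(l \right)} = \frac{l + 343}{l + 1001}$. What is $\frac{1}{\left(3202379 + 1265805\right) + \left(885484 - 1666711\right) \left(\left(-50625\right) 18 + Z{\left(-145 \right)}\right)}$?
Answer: $\frac{428}{304692083446279} \approx 1.4047 \cdot 10^{-12}$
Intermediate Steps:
$Z{\left(l \right)} = \frac{343 + l}{1001 + l}$
$\frac{1}{\left(3202379 + 1265805\right) + \left(885484 - 1666711\right) \left(\left(-50625\right) 18 + Z{\left(-145 \right)}\right)} = \frac{1}{\left(3202379 + 1265805\right) + \left(885484 - 1666711\right) \left(\left(-50625\right) 18 + \frac{343 - 145}{1001 - 145}\right)} = \frac{1}{4468184 - 781227 \left(-911250 + \frac{1}{856} \cdot 198\right)} = \frac{1}{4468184 - 781227 \left(-911250 + \frac{99}{428}\right)} = \frac{1}{4468184 - - \frac{304690171063527}{428}} = \frac{1}{4468184 + \frac{304690171063527}{428}} = \frac{1}{\frac{304692083446279}{428}} = \frac{428}{304692083446279}$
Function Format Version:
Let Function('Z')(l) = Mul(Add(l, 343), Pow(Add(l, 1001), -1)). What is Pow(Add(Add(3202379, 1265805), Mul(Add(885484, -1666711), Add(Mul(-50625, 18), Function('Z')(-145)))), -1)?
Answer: Rational(428, 304692083446279) ≈ 1.4047e-12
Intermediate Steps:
Function('Z')(l) = Mul(Pow(Add(1001, l), -1), Add(343, l)) (Function('Z')(l) = Mul(Add(343, l), Pow(Add(1001, l), -1)) = Mul(Pow(Add(1001, l), -1), Add(343, l)))
Pow(Add(Add(3202379, 1265805), Mul(Add(885484, -1666711), Add(Mul(-50625, 18), Function('Z')(-145)))), -1) = Pow(Add(Add(3202379, 1265805), Mul(Add(885484, -1666711), Add(Mul(-50625, 18), Mul(Pow(Add(1001, -145), -1), Add(343, -145))))), -1) = Pow(Add(4468184, Mul(-781227, Add(-911250, Mul(Pow(856, -1), 198)))), -1) = Pow(Add(4468184, Mul(-781227, Add(-911250, Mul(Rational(1, 856), 198)))), -1) = Pow(Add(4468184, Mul(-781227, Add(-911250, Rational(99, 428)))), -1) = Pow(Add(4468184, Mul(-781227, Rational(-390014901, 428))), -1) = Pow(Add(4468184, Rational(304690171063527, 428)), -1) = Pow(Rational(304692083446279, 428), -1) = Rational(428, 304692083446279)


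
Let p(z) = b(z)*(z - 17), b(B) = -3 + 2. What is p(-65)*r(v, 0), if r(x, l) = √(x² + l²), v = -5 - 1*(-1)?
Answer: 328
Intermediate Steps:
b(B) = -1
v = -4 (v = -5 + 1 = -4)
r(x, l) = √(l² + x²)
p(z) = 17 - z (p(z) = -(z - 17) = -(-17 + z) = 17 - z)
p(-65)*r(v, 0) = (17 - 1*(-65))*√(0² + (-4)²) = (17 + 65)*√(0 + 16) = 82*√16 = 82*4 = 328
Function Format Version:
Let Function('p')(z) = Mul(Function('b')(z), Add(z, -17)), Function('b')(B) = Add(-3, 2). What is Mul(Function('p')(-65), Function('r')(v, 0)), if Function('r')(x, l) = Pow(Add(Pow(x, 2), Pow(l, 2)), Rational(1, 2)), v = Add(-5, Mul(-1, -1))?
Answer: 328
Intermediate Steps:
Function('b')(B) = -1
v = -4 (v = Add(-5, 1) = -4)
Function('r')(x, l) = Pow(Add(Pow(l, 2), Pow(x, 2)), Rational(1, 2))
Function('p')(z) = Add(17, Mul(-1, z)) (Function('p')(z) = Mul(-1, Add(z, -17)) = Mul(-1, Add(-17, z)) = Add(17, Mul(-1, z)))
Mul(Function('p')(-65), Function('r')(v, 0)) = Mul(Add(17, Mul(-1, -65)), Pow(Add(Pow(0, 2), Pow(-4, 2)), Rational(1, 2))) = Mul(Add(17, 65), Pow(Add(0, 16), Rational(1, 2))) = Mul(82, Pow(16, Rational(1, 2))) = Mul(82, 4) = 328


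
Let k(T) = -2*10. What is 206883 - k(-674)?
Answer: 206903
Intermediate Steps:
k(T) = -20
206883 - k(-674) = 206883 - 1*(-20) = 206883 + 20 = 206903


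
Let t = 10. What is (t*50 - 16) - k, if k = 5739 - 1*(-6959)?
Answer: -12214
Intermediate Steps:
k = 12698 (k = 5739 + 6959 = 12698)
(t*50 - 16) - k = (10*50 - 16) - 1*12698 = (500 - 16) - 12698 = 484 - 12698 = -12214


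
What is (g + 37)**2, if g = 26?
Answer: 3969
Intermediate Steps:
(g + 37)**2 = (26 + 37)**2 = 63**2 = 3969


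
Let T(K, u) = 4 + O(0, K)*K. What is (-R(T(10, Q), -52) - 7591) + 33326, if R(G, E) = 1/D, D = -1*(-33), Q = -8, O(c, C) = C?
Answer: 849254/33 ≈ 25735.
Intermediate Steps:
T(K, u) = 4 + K² (T(K, u) = 4 + K*K = 4 + K²)
D = 33
R(G, E) = 1/33
(-R(T(10, Q), -52) - 7591) + 33326 = (-1*1/33 - 7591) + 33326 = (-1/33 - 7591) + 33326 = -250504/33 + 33326 = 849254/33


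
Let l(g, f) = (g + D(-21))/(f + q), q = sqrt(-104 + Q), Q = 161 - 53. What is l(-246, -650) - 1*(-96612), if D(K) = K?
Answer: 20868281/216 ≈ 96612.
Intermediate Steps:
Q = 108
q = 2 (q = sqrt(-104 + 108) = sqrt(4) = 2)
l(g, f) = (-21 + g)/(2 + f) (l(g, f) = (g - 21)/(f + 2) = (-21 + g)/(2 + f))
l(-246, -650) - 1*(-96612) = (-21 - 246)/(2 - 650) - 1*(-96612) = -267/(-648) + 96612 = -1/648*(-267) + 96612 = 89/216 + 96612 = 20868281/216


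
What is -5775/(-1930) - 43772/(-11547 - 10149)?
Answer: 5244359/1046832 ≈ 5.0097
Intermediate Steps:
-5775/(-1930) - 43772/(-11547 - 10149) = -5775*(-1/1930) - 43772/(-21696) = 1155/386 - 43772*(-1/21696) = 1155/386 + 10943/5424 = 5244359/1046832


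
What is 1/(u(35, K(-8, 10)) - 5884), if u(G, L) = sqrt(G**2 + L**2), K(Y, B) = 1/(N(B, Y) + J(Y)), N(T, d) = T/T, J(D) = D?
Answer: -144158/848195659 - 7*sqrt(60026)/1696391318 ≈ -0.00017097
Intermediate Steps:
N(T, d) = 1
K(Y, B) = 1/(1 + Y)
1/(u(35, K(-8, 10)) - 5884) = 1/(sqrt(35**2 + (1/(1 - 8))**2) - 5884) = 1/(sqrt(1225 + (1/(-7))**2) - 5884) = 1/(sqrt(1225 + (-1/7)**2) - 5884) = 1/(sqrt(1225 + 1/49) - 5884) = 1/(sqrt(60026/49) - 5884) = 1/(sqrt(60026)/7 - 5884) = 1/(-5884 + sqrt(60026)/7)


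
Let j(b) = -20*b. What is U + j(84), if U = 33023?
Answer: 31343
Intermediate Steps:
U + j(84) = 33023 - 20*84 = 33023 - 1680 = 31343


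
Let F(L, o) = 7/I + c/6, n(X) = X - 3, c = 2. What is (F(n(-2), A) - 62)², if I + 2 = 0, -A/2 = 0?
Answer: 152881/36 ≈ 4246.7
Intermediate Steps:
A = 0 (A = -2*0 = 0)
I = -2 (I = -2 + 0 = -2)
n(X) = -3 + X
F(L, o) = -19/6 (F(L, o) = 7/(-2) + 2/6 = 7*(-½) + 2*(⅙) = -7/2 + ⅓ = -19/6)
(F(n(-2), A) - 62)² = (-19/6 - 62)² = (-391/6)² = 152881/36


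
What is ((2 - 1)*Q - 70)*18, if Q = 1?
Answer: -1242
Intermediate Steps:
((2 - 1)*Q - 70)*18 = ((2 - 1)*1 - 70)*18 = (1*1 - 70)*18 = (1 - 70)*18 = -69*18 = -1242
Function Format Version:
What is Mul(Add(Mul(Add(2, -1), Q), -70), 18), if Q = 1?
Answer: -1242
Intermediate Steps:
Mul(Add(Mul(Add(2, -1), Q), -70), 18) = Mul(Add(Mul(Add(2, -1), 1), -70), 18) = Mul(Add(Mul(1, 1), -70), 18) = Mul(Add(1, -70), 18) = Mul(-69, 18) = -1242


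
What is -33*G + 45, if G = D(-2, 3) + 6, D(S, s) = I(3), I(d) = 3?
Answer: -252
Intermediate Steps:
D(S, s) = 3
G = 9 (G = 3 + 6 = 9)
-33*G + 45 = -33*9 + 45 = -297 + 45 = -252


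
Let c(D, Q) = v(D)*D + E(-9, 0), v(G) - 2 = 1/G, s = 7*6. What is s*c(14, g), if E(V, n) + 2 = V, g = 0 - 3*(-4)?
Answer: 756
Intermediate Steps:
g = 12 (g = 0 + 12 = 12)
s = 42
E(V, n) = -2 + V
v(G) = 2 + 1/G
c(D, Q) = -11 + D*(2 + 1/D) (c(D, Q) = (2 + 1/D)*D + (-2 - 9) = D*(2 + 1/D) - 11 = -11 + D*(2 + 1/D))
s*c(14, g) = 42*(-10 + 2*14) = 42*(-10 + 28) = 42*18 = 756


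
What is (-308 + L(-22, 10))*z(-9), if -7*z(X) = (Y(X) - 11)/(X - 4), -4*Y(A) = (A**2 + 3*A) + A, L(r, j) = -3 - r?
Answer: 25721/364 ≈ 70.662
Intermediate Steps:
Y(A) = -A - A**2/4 (Y(A) = -((A**2 + 3*A) + A)/4 = -(A**2 + 4*A)/4 = -A - A**2/4)
z(X) = -(-11 - X*(4 + X)/4)/(7*(-4 + X)) (z(X) = -(-X*(4 + X)/4 - 11)/(7*(X - 4)) = -(-11 - X*(4 + X)/4)/(7*(-4 + X)))
(-308 + L(-22, 10))*z(-9) = (-308 + (-3 - 1*(-22)))*((44 - 9*(4 - 9))/(28*(-4 - 9))) = (-308 + (-3 + 22))*((1/28)*(44 - 9*(-5))/(-13)) = (-308 + 19)*((1/28)*(-1/13)*(44 + 45)) = -289*(-1)*89/(28*13) = -289*(-89/364) = 25721/364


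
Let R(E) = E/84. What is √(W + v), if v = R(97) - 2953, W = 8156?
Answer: √9180129/42 ≈ 72.140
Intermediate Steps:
R(E) = E/84 (R(E) = E*(1/84) = E/84)
v = -247955/84 (v = (1/84)*97 - 2953 = 97/84 - 2953 = -247955/84 ≈ -2951.8)
√(W + v) = √(8156 - 247955/84) = √(437149/84) = √9180129/42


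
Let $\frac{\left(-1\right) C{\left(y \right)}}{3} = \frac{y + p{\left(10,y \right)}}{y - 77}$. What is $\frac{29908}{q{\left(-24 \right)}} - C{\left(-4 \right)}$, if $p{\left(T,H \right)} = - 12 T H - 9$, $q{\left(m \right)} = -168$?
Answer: $- \frac{73831}{378} \approx -195.32$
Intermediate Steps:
$p{\left(T,H \right)} = -9 - 12 H T$ ($p{\left(T,H \right)} = - 12 H T - 9 = -9 - 12 H T$)
$C{\left(y \right)} = - \frac{3 \left(-9 - 119 y\right)}{-77 + y}$ ($C{\left(y \right)} = - 3 \frac{y - \left(9 + 12 y 10\right)}{y - 77} = - 3 \frac{y - \left(9 + 120 y\right)}{-77 + y} = - 3 \frac{-9 - 119 y}{-77 + y} = - \frac{3 \left(-9 - 119 y\right)}{-77 + y}$)
$\frac{29908}{q{\left(-24 \right)}} - C{\left(-4 \right)} = \frac{29908}{-168} - \frac{3 \left(9 + 119 \left(-4\right)\right)}{-77 - 4} = 29908 \left(- \frac{1}{168}\right) - \frac{3 \left(9 - 476\right)}{-81} = - \frac{7477}{42} - 3 \left(- \frac{1}{81}\right) \left(-467\right) = - \frac{7477}{42} - \frac{467}{27} = - \frac{73831}{378}$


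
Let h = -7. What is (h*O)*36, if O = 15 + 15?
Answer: -7560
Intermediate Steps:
O = 30
(h*O)*36 = -7*30*36 = -210*36 = -7560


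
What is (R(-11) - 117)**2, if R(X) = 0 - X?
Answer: 11236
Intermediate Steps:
R(X) = -X
(R(-11) - 117)**2 = (-1*(-11) - 117)**2 = (11 - 117)**2 = (-106)**2 = 11236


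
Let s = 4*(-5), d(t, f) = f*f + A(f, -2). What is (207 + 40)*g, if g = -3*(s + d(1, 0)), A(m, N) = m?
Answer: 14820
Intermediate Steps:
d(t, f) = f + f**2 (d(t, f) = f*f + f = f**2 + f = f + f**2)
s = -20
g = 60 (g = -3*(-20 + 0*(1 + 0)) = -3*(-20 + 0*1) = -3*(-20 + 0) = -3*(-20) = 60)
(207 + 40)*g = (207 + 40)*60 = 247*60 = 14820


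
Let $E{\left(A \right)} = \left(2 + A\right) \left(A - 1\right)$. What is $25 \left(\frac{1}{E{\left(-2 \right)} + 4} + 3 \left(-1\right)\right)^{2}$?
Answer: $\frac{3025}{16} \approx 189.06$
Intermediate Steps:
$E{\left(A \right)} = \left(-1 + A\right) \left(2 + A\right)$ ($E{\left(A \right)} = \left(2 + A\right) \left(-1 + A\right) = \left(-1 + A\right) \left(2 + A\right)$)
$25 \left(\frac{1}{E{\left(-2 \right)} + 4} + 3 \left(-1\right)\right)^{2} = 25 \left(\frac{1}{\left(-2 - 2 + \left(-2\right)^{2}\right) + 4} + 3 \left(-1\right)\right)^{2} = 25 \left(\frac{1}{\left(-2 - 2 + 4\right) + 4} - 3\right)^{2} = 25 \left(\frac{1}{0 + 4} - 3\right)^{2} = 25 \left(\frac{1}{4} - 3\right)^{2} = 25 \left(- \frac{11}{4}\right)^{2} = 25 \cdot \frac{121}{16} = \frac{3025}{16}$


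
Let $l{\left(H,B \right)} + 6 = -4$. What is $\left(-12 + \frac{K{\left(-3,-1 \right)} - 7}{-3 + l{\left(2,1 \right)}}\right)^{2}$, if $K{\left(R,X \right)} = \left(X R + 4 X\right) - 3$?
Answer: $\frac{21025}{169} \approx 124.41$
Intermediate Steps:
$K{\left(R,X \right)} = -3 + 4 X + R X$ ($K{\left(R,X \right)} = \left(R X + 4 X\right) - 3 = \left(4 X + R X\right) - 3 = -3 + 4 X + R X$)
$l{\left(H,B \right)} = -10$ ($l{\left(H,B \right)} = -6 - 4 = -10$)
$\left(-12 + \frac{K{\left(-3,-1 \right)} - 7}{-3 + l{\left(2,1 \right)}}\right)^{2} = \left(-12 + \frac{\left(-3 + 4 \left(-1\right) - -3\right) - 7}{-3 - 10}\right)^{2} = \left(-12 + \frac{\left(-3 - 4 + 3\right) - 7}{-13}\right)^{2} = \left(-12 + \left(-4 - 7\right) \left(- \frac{1}{13}\right)\right)^{2} = \left(-12 - - \frac{11}{13}\right)^{2} = \left(-12 + \frac{11}{13}\right)^{2} = \left(- \frac{145}{13}\right)^{2} = \frac{21025}{169}$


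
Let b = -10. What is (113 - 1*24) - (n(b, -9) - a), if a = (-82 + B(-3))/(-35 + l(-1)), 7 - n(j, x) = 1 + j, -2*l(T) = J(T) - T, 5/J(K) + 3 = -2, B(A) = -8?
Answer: 529/7 ≈ 75.571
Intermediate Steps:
J(K) = -1 (J(K) = 5/(-3 - 2) = 5/(-5) = 5*(-1/5) = -1)
l(T) = 1/2 + T/2 (l(T) = -(-1 - T)/2 = 1/2 + T/2)
n(j, x) = 6 - j (n(j, x) = 7 - (1 + j) = 7 + (-1 - j) = 6 - j)
a = 18/7 (a = (-82 - 8)/(-35 + (1/2 + (1/2)*(-1))) = -90/(-35 + (1/2 - 1/2)) = -90/(-35 + 0) = -90/(-35) = -90*(-1/35) = 18/7 ≈ 2.5714)
(113 - 1*24) - (n(b, -9) - a) = (113 - 1*24) - ((6 - 1*(-10)) - 1*18/7) = (113 - 24) - ((6 + 10) - 18/7) = 89 - (16 - 18/7) = 89 - 1*94/7 = 89 - 94/7 = 529/7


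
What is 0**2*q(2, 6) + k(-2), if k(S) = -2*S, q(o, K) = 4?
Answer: 4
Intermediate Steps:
0**2*q(2, 6) + k(-2) = 0**2*4 - 2*(-2) = 0*4 + 4 = 0 + 4 = 4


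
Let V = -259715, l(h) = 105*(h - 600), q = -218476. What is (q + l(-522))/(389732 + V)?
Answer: -336286/130017 ≈ -2.5865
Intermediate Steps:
l(h) = -63000 + 105*h (l(h) = 105*(-600 + h) = -63000 + 105*h)
(q + l(-522))/(389732 + V) = (-218476 + (-63000 + 105*(-522)))/(389732 - 259715) = (-218476 + (-63000 - 54810))/130017 = (-218476 - 117810)*(1/130017) = -336286*1/130017 = -336286/130017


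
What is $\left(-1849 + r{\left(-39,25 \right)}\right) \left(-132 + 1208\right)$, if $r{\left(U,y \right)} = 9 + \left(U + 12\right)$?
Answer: $-2008892$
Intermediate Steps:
$r{\left(U,y \right)} = 21 + U$ ($r{\left(U,y \right)} = 9 + \left(12 + U\right) = 21 + U$)
$\left(-1849 + r{\left(-39,25 \right)}\right) \left(-132 + 1208\right) = \left(-1849 + \left(21 - 39\right)\right) \left(-132 + 1208\right) = \left(-1849 - 18\right) 1076 = \left(-1867\right) 1076 = -2008892$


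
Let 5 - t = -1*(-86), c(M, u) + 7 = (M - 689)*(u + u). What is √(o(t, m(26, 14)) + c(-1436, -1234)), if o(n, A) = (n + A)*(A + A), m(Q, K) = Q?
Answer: √5241633 ≈ 2289.5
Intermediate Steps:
c(M, u) = -7 + 2*u*(-689 + M) (c(M, u) = -7 + (M - 689)*(u + u) = -7 + (-689 + M)*(2*u) = -7 + 2*u*(-689 + M))
t = -81 (t = 5 - (-1)*(-86) = 5 - 1*86 = 5 - 86 = -81)
o(n, A) = 2*A*(A + n) (o(n, A) = (A + n)*(2*A) = 2*A*(A + n))
√(o(t, m(26, 14)) + c(-1436, -1234)) = √(2*26*(26 - 81) + (-7 - 1378*(-1234) + 2*(-1436)*(-1234))) = √(2*26*(-55) + (-7 + 1700452 + 3544048)) = √(-2860 + 5244493) = √5241633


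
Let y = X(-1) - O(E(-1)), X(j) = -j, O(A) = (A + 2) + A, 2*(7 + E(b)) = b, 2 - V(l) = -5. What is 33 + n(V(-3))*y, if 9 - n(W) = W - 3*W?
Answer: 355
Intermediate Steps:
V(l) = 7 (V(l) = 2 - 1*(-5) = 2 + 5 = 7)
E(b) = -7 + b/2
n(W) = 9 + 2*W (n(W) = 9 - (W - 3*W) = 9 - (-2)*W = 9 + 2*W)
O(A) = 2 + 2*A (O(A) = (2 + A) + A = 2 + 2*A)
y = 14 (y = -1*(-1) - (2 + 2*(-7 + (½)*(-1))) = 1 - (2 + 2*(-7 - ½)) = 1 - (2 + 2*(-15/2)) = 1 - (2 - 15) = 1 - 1*(-13) = 1 + 13 = 14)
33 + n(V(-3))*y = 33 + (9 + 2*7)*14 = 33 + (9 + 14)*14 = 33 + 23*14 = 33 + 322 = 355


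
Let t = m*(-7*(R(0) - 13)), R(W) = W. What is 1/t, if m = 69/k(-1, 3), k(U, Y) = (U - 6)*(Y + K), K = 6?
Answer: -3/299 ≈ -0.010033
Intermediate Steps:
k(U, Y) = (-6 + U)*(6 + Y) (k(U, Y) = (U - 6)*(Y + 6) = (-6 + U)*(6 + Y))
m = -23/21 (m = 69/(-36 - 6*3 + 6*(-1) - 1*3) = 69/(-36 - 18 - 6 - 3) = 69/(-63) = 69*(-1/63) = -23/21 ≈ -1.0952)
t = -299/3 (t = -(-23)*(0 - 13)/3 = -(-23)*(-13)/3 = -23/21*91 = -299/3 ≈ -99.667)
1/t = 1/(-299/3) = -3/299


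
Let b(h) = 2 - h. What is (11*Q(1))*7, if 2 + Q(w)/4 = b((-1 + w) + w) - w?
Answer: -616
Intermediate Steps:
Q(w) = 4 - 12*w (Q(w) = -8 + 4*((2 - ((-1 + w) + w)) - w) = -8 + 4*((2 - (-1 + 2*w)) - w) = -8 + 4*((2 + (1 - 2*w)) - w) = -8 + 4*((3 - 2*w) - w) = -8 + 4*(3 - 3*w) = -8 + (12 - 12*w) = 4 - 12*w)
(11*Q(1))*7 = (11*(4 - 12*1))*7 = (11*(4 - 12))*7 = (11*(-8))*7 = -88*7 = -616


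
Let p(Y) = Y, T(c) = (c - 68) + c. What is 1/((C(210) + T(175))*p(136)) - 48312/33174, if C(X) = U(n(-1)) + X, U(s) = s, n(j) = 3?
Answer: -180685037/124070760 ≈ -1.4563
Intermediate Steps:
T(c) = -68 + 2*c (T(c) = (-68 + c) + c = -68 + 2*c)
C(X) = 3 + X
1/((C(210) + T(175))*p(136)) - 48312/33174 = 1/(((3 + 210) + (-68 + 2*175))*136) - 48312/33174 = (1/136)/(213 + (-68 + 350)) - 48312*1/33174 = (1/136)/(213 + 282) - 2684/1843 = (1/136)/495 - 2684/1843 = (1/495)*(1/136) - 2684/1843 = 1/67320 - 2684/1843 = -180685037/124070760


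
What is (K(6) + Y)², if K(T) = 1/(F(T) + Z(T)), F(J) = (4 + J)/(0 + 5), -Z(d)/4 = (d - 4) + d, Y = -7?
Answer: 44521/900 ≈ 49.468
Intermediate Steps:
Z(d) = 16 - 8*d (Z(d) = -4*((d - 4) + d) = -4*((-4 + d) + d) = -4*(-4 + 2*d) = 16 - 8*d)
F(J) = ⅘ + J/5 (F(J) = (4 + J)/5 = (4 + J)*(⅕) = ⅘ + J/5)
K(T) = 1/(84/5 - 39*T/5) (K(T) = 1/((⅘ + T/5) + (16 - 8*T)) = 1/(84/5 - 39*T/5))
(K(6) + Y)² = (5/(3*(28 - 13*6)) - 7)² = (5/(3*(28 - 78)) - 7)² = ((5/3)/(-50) - 7)² = ((5/3)*(-1/50) - 7)² = (-1/30 - 7)² = (-211/30)² = 44521/900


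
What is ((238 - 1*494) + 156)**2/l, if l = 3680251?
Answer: 10000/3680251 ≈ 0.0027172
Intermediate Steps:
((238 - 1*494) + 156)**2/l = ((238 - 1*494) + 156)**2/3680251 = ((238 - 494) + 156)**2*(1/3680251) = (-256 + 156)**2*(1/3680251) = (-100)**2*(1/3680251) = 10000*(1/3680251) = 10000/3680251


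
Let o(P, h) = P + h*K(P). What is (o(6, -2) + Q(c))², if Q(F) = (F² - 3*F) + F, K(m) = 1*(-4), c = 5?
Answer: 841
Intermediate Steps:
K(m) = -4
o(P, h) = P - 4*h (o(P, h) = P + h*(-4) = P - 4*h)
Q(F) = F² - 2*F
(o(6, -2) + Q(c))² = ((6 - 4*(-2)) + 5*(-2 + 5))² = ((6 + 8) + 5*3)² = (14 + 15)² = 29² = 841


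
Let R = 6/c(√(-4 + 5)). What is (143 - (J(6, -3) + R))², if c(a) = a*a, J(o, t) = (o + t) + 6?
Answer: 16384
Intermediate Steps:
J(o, t) = 6 + o + t
c(a) = a²
R = 6 (R = 6/((√(-4 + 5))²) = 6/((√1)²) = 6/(1²) = 6/1 = 6*1 = 6)
(143 - (J(6, -3) + R))² = (143 - ((6 + 6 - 3) + 6))² = (143 - (9 + 6))² = (143 - 1*15)² = (143 - 15)² = 128² = 16384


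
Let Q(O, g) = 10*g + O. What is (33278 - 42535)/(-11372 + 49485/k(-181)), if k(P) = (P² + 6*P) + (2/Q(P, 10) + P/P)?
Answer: 23751184778/29173746203 ≈ 0.81413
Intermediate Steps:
Q(O, g) = O + 10*g
k(P) = 1 + P² + 2/(100 + P) + 6*P (k(P) = (P² + 6*P) + (2/(P + 10*10) + P/P) = (P² + 6*P) + (2/(P + 100) + 1) = (P² + 6*P) + (2/(100 + P) + 1) = (P² + 6*P) + (1 + 2/(100 + P)) = 1 + P² + 2/(100 + P) + 6*P)
(33278 - 42535)/(-11372 + 49485/k(-181)) = (33278 - 42535)/(-11372 + 49485/(((2 + (100 - 181)*(1 + (-181)² + 6*(-181)))/(100 - 181)))) = -9257/(-11372 + 49485/(((2 - 81*(1 + 32761 - 1086))/(-81)))) = -9257/(-11372 + 49485/((-(2 - 81*31676)/81))) = -9257/(-11372 + 49485/((-(2 - 2565756)/81))) = -9257/(-11372 + 49485/((-1/81*(-2565754)))) = -9257/(-11372 + 49485/(2565754/81)) = -9257/(-11372 + 49485*(81/2565754)) = -9257/(-11372 + 4008285/2565754) = -9257/(-29173746203/2565754) = -9257*(-2565754/29173746203) = 23751184778/29173746203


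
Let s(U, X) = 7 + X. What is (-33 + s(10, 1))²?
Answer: 625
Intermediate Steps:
(-33 + s(10, 1))² = (-33 + (7 + 1))² = (-33 + 8)² = (-25)² = 625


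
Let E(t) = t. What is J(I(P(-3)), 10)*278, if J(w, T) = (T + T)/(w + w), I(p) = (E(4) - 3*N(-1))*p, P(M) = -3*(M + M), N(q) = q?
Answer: 1390/63 ≈ 22.063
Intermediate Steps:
P(M) = -6*M
I(p) = 7*p (I(p) = (4 - 3*(-1))*p = (4 + 3)*p = 7*p)
J(w, T) = T/w (J(w, T) = (2*T)/((2*w)) = (2*T)*(1/(2*w)) = T/w)
J(I(P(-3)), 10)*278 = (10/((7*(-6*(-3)))))*278 = (10/((7*18)))*278 = (10/126)*278 = (10*(1/126))*278 = (5/63)*278 = 1390/63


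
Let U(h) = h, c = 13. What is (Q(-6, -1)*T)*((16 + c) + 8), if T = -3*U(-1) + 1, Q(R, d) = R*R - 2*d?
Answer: 5624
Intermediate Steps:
Q(R, d) = R² - 2*d
T = 4 (T = -3*(-1) + 1 = 3 + 1 = 4)
(Q(-6, -1)*T)*((16 + c) + 8) = (((-6)² - 2*(-1))*4)*((16 + 13) + 8) = ((36 + 2)*4)*(29 + 8) = (38*4)*37 = 152*37 = 5624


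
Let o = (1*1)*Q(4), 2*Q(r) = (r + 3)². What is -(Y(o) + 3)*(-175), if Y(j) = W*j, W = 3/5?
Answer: 6195/2 ≈ 3097.5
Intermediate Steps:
Q(r) = (3 + r)²/2 (Q(r) = (r + 3)²/2 = (3 + r)²/2)
W = ⅗ (W = 3*(⅕) = ⅗ ≈ 0.60000)
o = 49/2 (o = (1*1)*((3 + 4)²/2) = 1*((½)*7²) = 1*((½)*49) = 1*(49/2) = 49/2 ≈ 24.500)
Y(j) = 3*j/5
-(Y(o) + 3)*(-175) = -((⅗)*(49/2) + 3)*(-175) = -(147/10 + 3)*(-175) = -1*177/10*(-175) = -177/10*(-175) = 6195/2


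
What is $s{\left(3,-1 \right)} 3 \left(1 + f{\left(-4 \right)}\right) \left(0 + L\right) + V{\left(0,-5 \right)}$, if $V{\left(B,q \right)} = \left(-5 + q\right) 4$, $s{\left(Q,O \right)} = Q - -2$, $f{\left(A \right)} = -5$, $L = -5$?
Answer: $260$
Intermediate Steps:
$s{\left(Q,O \right)} = 2 + Q$ ($s{\left(Q,O \right)} = Q + 2 = 2 + Q$)
$V{\left(B,q \right)} = -20 + 4 q$
$s{\left(3,-1 \right)} 3 \left(1 + f{\left(-4 \right)}\right) \left(0 + L\right) + V{\left(0,-5 \right)} = \left(2 + 3\right) 3 \left(1 - 5\right) \left(0 - 5\right) + \left(-20 + 4 \left(-5\right)\right) = 5 \cdot 3 \left(\left(-4\right) \left(-5\right)\right) - 40 = 5 \cdot 3 \cdot 20 - 40 = 5 \cdot 60 - 40 = 300 - 40 = 260$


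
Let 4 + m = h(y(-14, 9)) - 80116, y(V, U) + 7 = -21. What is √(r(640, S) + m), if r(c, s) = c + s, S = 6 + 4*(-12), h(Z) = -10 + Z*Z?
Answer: 2*I*√19687 ≈ 280.62*I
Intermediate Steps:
y(V, U) = -28 (y(V, U) = -7 - 21 = -28)
h(Z) = -10 + Z²
S = -42 (S = 6 - 48 = -42)
m = -79346 (m = -4 + ((-10 + (-28)²) - 80116) = -4 + ((-10 + 784) - 80116) = -4 + (774 - 80116) = -4 - 79342 = -79346)
√(r(640, S) + m) = √((640 - 42) - 79346) = √(598 - 79346) = √(-78748) = 2*I*√19687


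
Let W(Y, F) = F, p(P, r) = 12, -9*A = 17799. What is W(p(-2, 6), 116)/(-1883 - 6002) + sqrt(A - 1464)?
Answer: -116/7885 + 5*I*sqrt(1239)/3 ≈ -0.014711 + 58.666*I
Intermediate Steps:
A = -5933/3 (A = -1/9*17799 = -5933/3 ≈ -1977.7)
W(p(-2, 6), 116)/(-1883 - 6002) + sqrt(A - 1464) = 116/(-1883 - 6002) + sqrt(-5933/3 - 1464) = 116/(-7885) + sqrt(-10325/3) = 116*(-1/7885) + 5*I*sqrt(1239)/3 = -116/7885 + 5*I*sqrt(1239)/3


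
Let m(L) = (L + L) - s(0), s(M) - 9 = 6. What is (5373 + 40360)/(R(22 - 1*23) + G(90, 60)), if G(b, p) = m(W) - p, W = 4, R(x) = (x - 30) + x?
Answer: -45733/99 ≈ -461.95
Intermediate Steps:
s(M) = 15 (s(M) = 9 + 6 = 15)
R(x) = -30 + 2*x (R(x) = (-30 + x) + x = -30 + 2*x)
m(L) = -15 + 2*L (m(L) = (L + L) - 1*15 = 2*L - 15 = -15 + 2*L)
G(b, p) = -7 - p (G(b, p) = (-15 + 2*4) - p = (-15 + 8) - p = -7 - p)
(5373 + 40360)/(R(22 - 1*23) + G(90, 60)) = (5373 + 40360)/((-30 + 2*(22 - 1*23)) + (-7 - 1*60)) = 45733/((-30 + 2*(22 - 23)) + (-7 - 60)) = 45733/((-30 + 2*(-1)) - 67) = 45733/((-30 - 2) - 67) = 45733/(-32 - 67) = 45733/(-99) = 45733*(-1/99) = -45733/99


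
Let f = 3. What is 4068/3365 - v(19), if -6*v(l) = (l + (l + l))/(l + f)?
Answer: 242927/148060 ≈ 1.6407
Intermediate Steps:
v(l) = -l/(2*(3 + l)) (v(l) = -(l + (l + l))/(6*(l + 3)) = -(l + 2*l)/(6*(3 + l)) = -3*l/(6*(3 + l)) = -l/(2*(3 + l)))
4068/3365 - v(19) = 4068/3365 - (-1)*19/(6 + 2*19) = 4068*(1/3365) - (-1)*19/(6 + 38) = 4068/3365 - (-1)*19/44 = 4068/3365 - 1*(-19/44) = 4068/3365 + 19/44 = 242927/148060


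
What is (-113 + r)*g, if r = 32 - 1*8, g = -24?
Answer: 2136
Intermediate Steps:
r = 24 (r = 32 - 8 = 24)
(-113 + r)*g = (-113 + 24)*(-24) = -89*(-24) = 2136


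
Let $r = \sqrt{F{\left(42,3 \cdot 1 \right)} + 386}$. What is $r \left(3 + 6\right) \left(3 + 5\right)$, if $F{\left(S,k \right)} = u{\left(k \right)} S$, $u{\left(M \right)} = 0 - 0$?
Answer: $72 \sqrt{386} \approx 1414.6$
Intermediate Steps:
$u{\left(M \right)} = 0$ ($u{\left(M \right)} = 0 + 0 = 0$)
$F{\left(S,k \right)} = 0$ ($F{\left(S,k \right)} = 0 S = 0$)
$r = \sqrt{386}$ ($r = \sqrt{0 + 386} = \sqrt{386} \approx 19.647$)
$r \left(3 + 6\right) \left(3 + 5\right) = \sqrt{386} \left(3 + 6\right) \left(3 + 5\right) = \sqrt{386} \cdot 9 \cdot 8 = \sqrt{386} \cdot 72 = 72 \sqrt{386}$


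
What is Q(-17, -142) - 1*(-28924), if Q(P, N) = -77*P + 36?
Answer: 30269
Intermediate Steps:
Q(P, N) = 36 - 77*P
Q(-17, -142) - 1*(-28924) = (36 - 77*(-17)) - 1*(-28924) = (36 + 1309) + 28924 = 1345 + 28924 = 30269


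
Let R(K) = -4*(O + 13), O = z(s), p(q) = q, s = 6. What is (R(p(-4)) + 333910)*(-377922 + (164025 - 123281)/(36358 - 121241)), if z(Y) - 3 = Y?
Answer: -10708740656071140/84883 ≈ -1.2616e+11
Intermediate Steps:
z(Y) = 3 + Y
O = 9 (O = 3 + 6 = 9)
R(K) = -88 (R(K) = -4*(9 + 13) = -4*22 = -88)
(R(p(-4)) + 333910)*(-377922 + (164025 - 123281)/(36358 - 121241)) = (-88 + 333910)*(-377922 + (164025 - 123281)/(36358 - 121241)) = 333822*(-377922 + 40744/(-84883)) = 333822*(-377922 + 40744*(-1/84883)) = 333822*(-377922 - 40744/84883) = 333822*(-32079193870/84883) = -10708740656071140/84883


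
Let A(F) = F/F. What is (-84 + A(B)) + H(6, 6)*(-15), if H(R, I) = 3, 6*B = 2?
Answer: -128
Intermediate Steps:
B = ⅓ (B = (⅙)*2 = ⅓ ≈ 0.33333)
A(F) = 1
(-84 + A(B)) + H(6, 6)*(-15) = (-84 + 1) + 3*(-15) = -83 - 45 = -128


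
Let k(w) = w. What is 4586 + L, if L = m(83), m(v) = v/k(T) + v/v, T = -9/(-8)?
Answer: 41947/9 ≈ 4660.8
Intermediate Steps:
T = 9/8 (T = -9*(-⅛) = 9/8 ≈ 1.1250)
m(v) = 1 + 8*v/9 (m(v) = v/(9/8) + v/v = v*(8/9) + 1 = 8*v/9 + 1 = 1 + 8*v/9)
L = 673/9 (L = 1 + (8/9)*83 = 1 + 664/9 = 673/9 ≈ 74.778)
4586 + L = 4586 + 673/9 = 41947/9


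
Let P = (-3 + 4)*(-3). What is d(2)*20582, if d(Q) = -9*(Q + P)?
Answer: 185238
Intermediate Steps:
P = -3 (P = 1*(-3) = -3)
d(Q) = 27 - 9*Q (d(Q) = -9*(Q - 3) = -9*(-3 + Q) = 27 - 9*Q)
d(2)*20582 = (27 - 9*2)*20582 = (27 - 18)*20582 = 9*20582 = 185238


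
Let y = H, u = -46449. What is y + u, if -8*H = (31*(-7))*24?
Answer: -45798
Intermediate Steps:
H = 651 (H = -31*(-7)*24/8 = -(-217)*24/8 = -⅛*(-5208) = 651)
y = 651
y + u = 651 - 46449 = -45798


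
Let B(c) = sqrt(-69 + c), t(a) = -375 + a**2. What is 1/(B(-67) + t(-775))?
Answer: 300125/180150031318 - I*sqrt(34)/180150031318 ≈ 1.666e-6 - 3.2367e-11*I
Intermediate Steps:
1/(B(-67) + t(-775)) = 1/(sqrt(-69 - 67) + (-375 + (-775)**2)) = 1/(sqrt(-136) + (-375 + 600625)) = 1/(2*I*sqrt(34) + 600250) = 1/(600250 + 2*I*sqrt(34))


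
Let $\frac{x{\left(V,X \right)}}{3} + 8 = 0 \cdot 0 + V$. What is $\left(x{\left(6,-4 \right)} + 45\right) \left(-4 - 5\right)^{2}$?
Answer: $3159$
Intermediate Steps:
$x{\left(V,X \right)} = -24 + 3 V$ ($x{\left(V,X \right)} = -24 + 3 \left(0 \cdot 0 + V\right) = -24 + 3 \left(0 + V\right) = -24 + 3 V$)
$\left(x{\left(6,-4 \right)} + 45\right) \left(-4 - 5\right)^{2} = \left(\left(-24 + 3 \cdot 6\right) + 45\right) \left(-4 - 5\right)^{2} = \left(\left(-24 + 18\right) + 45\right) \left(-9\right)^{2} = \left(-6 + 45\right) 81 = 39 \cdot 81 = 3159$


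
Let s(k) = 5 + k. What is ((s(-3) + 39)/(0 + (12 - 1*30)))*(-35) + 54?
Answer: 2407/18 ≈ 133.72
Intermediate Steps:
((s(-3) + 39)/(0 + (12 - 1*30)))*(-35) + 54 = (((5 - 3) + 39)/(0 + (12 - 1*30)))*(-35) + 54 = ((2 + 39)/(0 + (12 - 30)))*(-35) + 54 = (41/(0 - 18))*(-35) + 54 = (41/(-18))*(-35) + 54 = (41*(-1/18))*(-35) + 54 = -41/18*(-35) + 54 = 1435/18 + 54 = 2407/18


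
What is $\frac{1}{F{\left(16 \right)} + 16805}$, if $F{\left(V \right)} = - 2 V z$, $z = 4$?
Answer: $\frac{1}{16677} \approx 5.9963 \cdot 10^{-5}$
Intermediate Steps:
$F{\left(V \right)} = - 8 V$ ($F{\left(V \right)} = - 2 V 4 = - 8 V$)
$\frac{1}{F{\left(16 \right)} + 16805} = \frac{1}{\left(-8\right) 16 + 16805} = \frac{1}{-128 + 16805} = \frac{1}{16677}$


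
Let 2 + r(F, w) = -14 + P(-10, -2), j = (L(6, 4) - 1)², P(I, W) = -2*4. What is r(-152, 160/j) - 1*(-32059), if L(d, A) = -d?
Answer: 32035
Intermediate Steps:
P(I, W) = -8
j = 49 (j = (-1*6 - 1)² = (-6 - 1)² = (-7)² = 49)
r(F, w) = -24 (r(F, w) = -2 + (-14 - 8) = -2 - 22 = -24)
r(-152, 160/j) - 1*(-32059) = -24 - 1*(-32059) = -24 + 32059 = 32035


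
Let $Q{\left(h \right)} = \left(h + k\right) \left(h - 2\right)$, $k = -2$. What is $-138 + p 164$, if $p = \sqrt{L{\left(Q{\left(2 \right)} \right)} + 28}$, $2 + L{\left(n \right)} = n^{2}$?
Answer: $-138 + 164 \sqrt{26} \approx 698.24$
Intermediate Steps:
$Q{\left(h \right)} = \left(-2 + h\right)^{2}$ ($Q{\left(h \right)} = \left(h - 2\right) \left(h - 2\right) = \left(-2 + h\right) \left(-2 + h\right) = \left(-2 + h\right)^{2}$)
$L{\left(n \right)} = -2 + n^{2}$
$p = \sqrt{26}$ ($p = \sqrt{\left(-2 + \left(4 + 2^{2} - 8\right)^{2}\right) + 28} = \sqrt{\left(-2 + \left(4 + 4 - 8\right)^{2}\right) + 28} = \sqrt{\left(-2 + 0^{2}\right) + 28} = \sqrt{\left(-2 + 0\right) + 28} = \sqrt{-2 + 28} = \sqrt{26} \approx 5.099$)
$-138 + p 164 = -138 + \sqrt{26} \cdot 164 = -138 + 164 \sqrt{26}$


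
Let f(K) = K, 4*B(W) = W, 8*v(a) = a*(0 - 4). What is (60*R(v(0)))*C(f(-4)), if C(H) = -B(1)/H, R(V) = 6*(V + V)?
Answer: 0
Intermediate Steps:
v(a) = -a/2 (v(a) = (a*(0 - 4))/8 = (a*(-4))/8 = (-4*a)/8 = -a/2)
B(W) = W/4
R(V) = 12*V (R(V) = 6*(2*V) = 12*V)
C(H) = -1/(4*H) (C(H) = -(1/4)*1/H = -1/(4*H))
(60*R(v(0)))*C(f(-4)) = (60*(12*(-1/2*0)))*(-1/4/(-4)) = (60*(12*0))*(-1/4*(-1/4)) = (60*0)*(1/16) = 0*(1/16) = 0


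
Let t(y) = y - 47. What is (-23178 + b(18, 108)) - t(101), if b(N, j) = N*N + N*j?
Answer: -20964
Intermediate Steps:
b(N, j) = N² + N*j
t(y) = -47 + y
(-23178 + b(18, 108)) - t(101) = (-23178 + 18*(18 + 108)) - (-47 + 101) = (-23178 + 18*126) - 1*54 = (-23178 + 2268) - 54 = -20910 - 54 = -20964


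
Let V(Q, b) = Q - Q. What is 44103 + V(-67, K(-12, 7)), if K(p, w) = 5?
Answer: 44103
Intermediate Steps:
V(Q, b) = 0
44103 + V(-67, K(-12, 7)) = 44103 + 0 = 44103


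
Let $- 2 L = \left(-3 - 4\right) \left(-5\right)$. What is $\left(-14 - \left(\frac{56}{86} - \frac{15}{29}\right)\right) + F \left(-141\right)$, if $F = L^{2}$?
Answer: $- \frac{215458575}{4988} \approx -43195.0$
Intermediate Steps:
$L = - \frac{35}{2}$ ($L = - \frac{\left(-3 - 4\right) \left(-5\right)}{2} = - \frac{\left(-7\right) \left(-5\right)}{2} = \left(- \frac{1}{2}\right) 35 = - \frac{35}{2} \approx -17.5$)
$F = \frac{1225}{4}$ ($F = \left(- \frac{35}{2}\right)^{2} = \frac{1225}{4} \approx 306.25$)
$\left(-14 - \left(\frac{56}{86} - \frac{15}{29}\right)\right) + F \left(-141\right) = \left(-14 - \left(\frac{56}{86} - \frac{15}{29}\right)\right) + \frac{1225}{4} \left(-141\right) = \left(-14 - \left(56 \cdot \frac{1}{86} - \frac{15}{29}\right)\right) - \frac{172725}{4} = \left(-14 - \left(\frac{28}{43} - \frac{15}{29}\right)\right) - \frac{172725}{4} = \left(-14 - \frac{167}{1247}\right) - \frac{172725}{4} = - \frac{17625}{1247} - \frac{172725}{4} = - \frac{215458575}{4988}$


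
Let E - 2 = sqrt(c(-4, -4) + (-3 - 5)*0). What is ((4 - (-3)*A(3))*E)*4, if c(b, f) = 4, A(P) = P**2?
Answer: 496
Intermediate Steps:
E = 4 (E = 2 + sqrt(4 + (-3 - 5)*0) = 2 + sqrt(4 - 8*0) = 2 + sqrt(4 + 0) = 2 + sqrt(4) = 2 + 2 = 4)
((4 - (-3)*A(3))*E)*4 = ((4 - (-3)*3**2)*4)*4 = ((4 - (-3)*9)*4)*4 = ((4 - 1*(-27))*4)*4 = ((4 + 27)*4)*4 = (31*4)*4 = 124*4 = 496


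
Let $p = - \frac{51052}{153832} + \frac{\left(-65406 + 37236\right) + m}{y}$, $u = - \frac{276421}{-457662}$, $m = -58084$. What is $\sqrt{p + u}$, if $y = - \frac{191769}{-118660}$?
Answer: $\frac{i \sqrt{4222409832095159241040329484412502}}{281273428405977} \approx 231.02 i$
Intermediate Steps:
$u = \frac{276421}{457662}$ ($u = \left(-276421\right) \left(- \frac{1}{457662}\right) = \frac{276421}{457662} \approx 0.60398$)
$y = \frac{191769}{118660}$ ($y = \left(-191769\right) \left(- \frac{1}{118660}\right) = \frac{191769}{118660} \approx 1.6161$)
$p = - \frac{393616217902867}{7375052202}$ ($p = - \frac{51052}{153832} + \frac{\left(-65406 + 37236\right) - 58084}{\frac{191769}{118660}} = \left(-51052\right) \frac{1}{153832} + \left(-28170 - 58084\right) \frac{118660}{191769} = - \frac{12763}{38458} - \frac{10234899640}{191769} = - \frac{393616217902867}{7375052202} \approx -53371.0$)
$\sqrt{p + u} = \sqrt{- \frac{393616217902867}{7375052202} + \frac{276421}{457662}} = \sqrt{- \frac{15011762241546432326}{281273428405977}} = \frac{i \sqrt{4222409832095159241040329484412502}}{281273428405977}$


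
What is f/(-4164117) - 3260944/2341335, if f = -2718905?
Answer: -801453878697/1083288097355 ≈ -0.73983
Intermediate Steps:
f/(-4164117) - 3260944/2341335 = -2718905/(-4164117) - 3260944/2341335 = -2718905*(-1/4164117) - 3260944*1/2341335 = 2718905/4164117 - 3260944/2341335 = -801453878697/1083288097355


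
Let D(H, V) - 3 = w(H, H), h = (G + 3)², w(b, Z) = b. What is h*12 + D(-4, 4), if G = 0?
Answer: 107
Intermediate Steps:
h = 9 (h = (0 + 3)² = 3² = 9)
D(H, V) = 3 + H
h*12 + D(-4, 4) = 9*12 + (3 - 4) = 108 - 1 = 107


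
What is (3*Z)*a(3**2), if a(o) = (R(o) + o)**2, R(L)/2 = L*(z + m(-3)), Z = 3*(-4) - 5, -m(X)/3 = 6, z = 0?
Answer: -5060475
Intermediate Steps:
m(X) = -18 (m(X) = -3*6 = -18)
Z = -17 (Z = -12 - 5 = -17)
R(L) = -36*L (R(L) = 2*(L*(0 - 18)) = 2*(L*(-18)) = 2*(-18*L) = -36*L)
a(o) = 1225*o**2 (a(o) = (-36*o + o)**2 = (-35*o)**2 = 1225*o**2)
(3*Z)*a(3**2) = (3*(-17))*(1225*(3**2)**2) = -62475*9**2 = -62475*81 = -51*99225 = -5060475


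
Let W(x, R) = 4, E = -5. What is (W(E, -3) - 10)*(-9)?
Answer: 54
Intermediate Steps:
(W(E, -3) - 10)*(-9) = (4 - 10)*(-9) = -6*(-9) = 54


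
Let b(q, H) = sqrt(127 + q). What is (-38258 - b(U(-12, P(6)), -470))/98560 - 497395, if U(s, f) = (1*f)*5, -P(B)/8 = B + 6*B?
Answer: -2228331339/4480 - I*sqrt(1553)/98560 ≈ -4.974e+5 - 0.00039984*I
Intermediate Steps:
P(B) = -56*B (P(B) = -8*(B + 6*B) = -56*B)
U(s, f) = 5*f (U(s, f) = f*5 = 5*f)
(-38258 - b(U(-12, P(6)), -470))/98560 - 497395 = (-38258 - sqrt(127 + 5*(-56*6)))/98560 - 497395 = (-38258 - sqrt(127 + 5*(-336)))*(1/98560) - 497395 = (-38258 - sqrt(127 - 1680))*(1/98560) - 497395 = (-38258 - sqrt(-1553))*(1/98560) - 497395 = (-38258 - I*sqrt(1553))*(1/98560) - 497395 = (-1739/4480 - I*sqrt(1553)/98560) - 497395 = -2228331339/4480 - I*sqrt(1553)/98560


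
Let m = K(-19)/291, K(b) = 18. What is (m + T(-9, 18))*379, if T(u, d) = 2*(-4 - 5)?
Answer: -659460/97 ≈ -6798.6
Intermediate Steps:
T(u, d) = -18 (T(u, d) = 2*(-9) = -18)
m = 6/97 (m = 18/291 = 18*(1/291) = 6/97 ≈ 0.061856)
(m + T(-9, 18))*379 = (6/97 - 18)*379 = -1740/97*379 = -659460/97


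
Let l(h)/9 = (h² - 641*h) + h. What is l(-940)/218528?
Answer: 835425/13658 ≈ 61.167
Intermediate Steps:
l(h) = -5760*h + 9*h² (l(h) = 9*((h² - 641*h) + h) = 9*(h² - 640*h) = -5760*h + 9*h²)
l(-940)/218528 = (9*(-940)*(-640 - 940))/218528 = (9*(-940)*(-1580))*(1/218528) = 13366800*(1/218528) = 835425/13658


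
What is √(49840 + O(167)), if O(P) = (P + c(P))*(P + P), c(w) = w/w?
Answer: 4*√6622 ≈ 325.50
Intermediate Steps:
c(w) = 1
O(P) = 2*P*(1 + P) (O(P) = (P + 1)*(P + P) = (1 + P)*(2*P) = 2*P*(1 + P))
√(49840 + O(167)) = √(49840 + 2*167*(1 + 167)) = √(49840 + 2*167*168) = √(49840 + 56112) = √105952 = 4*√6622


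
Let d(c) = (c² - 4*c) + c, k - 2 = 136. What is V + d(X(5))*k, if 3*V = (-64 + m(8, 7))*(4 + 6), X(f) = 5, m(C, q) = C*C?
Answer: 1380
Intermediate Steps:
k = 138 (k = 2 + 136 = 138)
m(C, q) = C²
V = 0 (V = ((-64 + 8²)*(4 + 6))/3 = ((-64 + 64)*10)/3 = (0*10)/3 = (⅓)*0 = 0)
d(c) = c² - 3*c
V + d(X(5))*k = 0 + (5*(-3 + 5))*138 = 0 + (5*2)*138 = 0 + 10*138 = 0 + 1380 = 1380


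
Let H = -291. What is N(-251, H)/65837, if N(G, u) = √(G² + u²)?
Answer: √147682/65837 ≈ 0.0058371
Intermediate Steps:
N(-251, H)/65837 = √((-251)² + (-291)²)/65837 = √(63001 + 84681)*(1/65837) = √147682*(1/65837) = √147682/65837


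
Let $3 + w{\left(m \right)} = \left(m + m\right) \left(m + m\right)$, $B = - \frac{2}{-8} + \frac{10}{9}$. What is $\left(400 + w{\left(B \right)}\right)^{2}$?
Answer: $\frac{17168598841}{104976} \approx 1.6355 \cdot 10^{5}$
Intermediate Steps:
$B = \frac{49}{36}$ ($B = \left(-2\right) \left(- \frac{1}{8}\right) + 10 \cdot \frac{1}{9} = \frac{1}{4} + \frac{10}{9} = \frac{49}{36} \approx 1.3611$)
$w{\left(m \right)} = -3 + 4 m^{2}$ ($w{\left(m \right)} = -3 + \left(m + m\right) \left(m + m\right) = -3 + 2 m 2 m = -3 + 4 m^{2}$)
$\left(400 + w{\left(B \right)}\right)^{2} = \left(400 - \left(3 - 4 \left(\frac{49}{36}\right)^{2}\right)\right)^{2} = \left(400 + \left(-3 + 4 \cdot \frac{2401}{1296}\right)\right)^{2} = \left(400 + \left(-3 + \frac{2401}{324}\right)\right)^{2} = \left(400 + \frac{1429}{324}\right)^{2} = \left(\frac{131029}{324}\right)^{2} = \frac{17168598841}{104976}$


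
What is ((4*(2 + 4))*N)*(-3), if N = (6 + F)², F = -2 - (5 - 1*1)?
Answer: 0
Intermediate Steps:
F = -6 (F = -2 - (5 - 1) = -2 - 1*4 = -2 - 4 = -6)
N = 0 (N = (6 - 6)² = 0² = 0)
((4*(2 + 4))*N)*(-3) = ((4*(2 + 4))*0)*(-3) = ((4*6)*0)*(-3) = (24*0)*(-3) = 0*(-3) = 0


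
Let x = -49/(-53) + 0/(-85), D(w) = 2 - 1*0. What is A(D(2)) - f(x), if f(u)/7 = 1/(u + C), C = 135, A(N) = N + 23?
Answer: 179729/7204 ≈ 24.948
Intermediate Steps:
D(w) = 2 (D(w) = 2 + 0 = 2)
A(N) = 23 + N
x = 49/53 (x = -49*(-1/53) + 0*(-1/85) = 49/53 + 0 = 49/53 ≈ 0.92453)
f(u) = 7/(135 + u) (f(u) = 7/(u + 135) = 7/(135 + u))
A(D(2)) - f(x) = (23 + 2) - 7/(135 + 49/53) = 25 - 7/7204/53 = 25 - 7*53/7204 = 25 - 1*371/7204 = 25 - 371/7204 = 179729/7204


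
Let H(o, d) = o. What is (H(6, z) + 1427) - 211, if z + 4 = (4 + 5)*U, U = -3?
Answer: 1222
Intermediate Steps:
z = -31 (z = -4 + (4 + 5)*(-3) = -4 + 9*(-3) = -4 - 27 = -31)
(H(6, z) + 1427) - 211 = (6 + 1427) - 211 = 1433 - 211 = 1222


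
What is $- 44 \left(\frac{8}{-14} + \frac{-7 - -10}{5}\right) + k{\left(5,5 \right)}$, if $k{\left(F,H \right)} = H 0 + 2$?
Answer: $\frac{26}{35} \approx 0.74286$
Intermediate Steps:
$k{\left(F,H \right)} = 2$ ($k{\left(F,H \right)} = 0 + 2 = 2$)
$- 44 \left(\frac{8}{-14} + \frac{-7 - -10}{5}\right) + k{\left(5,5 \right)} = - 44 \left(\frac{8}{-14} + \frac{-7 - -10}{5}\right) + 2 = - 44 \left(8 \left(- \frac{1}{14}\right) + \left(-7 + 10\right) \frac{1}{5}\right) + 2 = - 44 \left(- \frac{4}{7} + 3 \cdot \frac{1}{5}\right) + 2 = - 44 \left(- \frac{4}{7} + \frac{3}{5}\right) + 2 = \left(-44\right) \frac{1}{35} + 2 = - \frac{44}{35} + 2 = \frac{26}{35}$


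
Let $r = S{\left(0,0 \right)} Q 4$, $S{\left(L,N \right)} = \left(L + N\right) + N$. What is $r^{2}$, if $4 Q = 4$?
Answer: $0$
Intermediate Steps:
$Q = 1$ ($Q = \frac{1}{4} \cdot 4 = 1$)
$S{\left(L,N \right)} = L + 2 N$
$r = 0$ ($r = \left(0 + 2 \cdot 0\right) 1 \cdot 4 = \left(0 + 0\right) 1 \cdot 4 = 0 \cdot 1 \cdot 4 = 0 \cdot 4 = 0$)
$r^{2} = 0^{2} = 0$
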